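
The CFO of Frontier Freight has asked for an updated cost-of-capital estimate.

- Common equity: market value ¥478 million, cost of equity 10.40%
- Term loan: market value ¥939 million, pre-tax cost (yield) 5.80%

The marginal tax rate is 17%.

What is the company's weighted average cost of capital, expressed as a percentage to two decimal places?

Total capital V = 478 + 939 = 1417.
Equity: weight = 478/1417 = 0.3373; cost = 10.4%.
Term loan: weight = 939/1417 = 0.6627; after-tax cost = 5.8% × (1 − 17%) = 4.8140%.
WACC = 0.3373 × 10.4000% + 0.6627 × 4.8140% = 6.6983%.

6.70%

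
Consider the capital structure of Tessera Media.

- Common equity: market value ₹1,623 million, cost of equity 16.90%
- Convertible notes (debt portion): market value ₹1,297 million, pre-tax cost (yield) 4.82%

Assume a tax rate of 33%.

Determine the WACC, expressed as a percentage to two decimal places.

10.83%

Total capital V = 1623 + 1297 = 2920.
Equity: weight = 1623/2920 = 0.5558; cost = 16.9%.
Convertible notes (debt portion): weight = 1297/2920 = 0.4442; after-tax cost = 4.82% × (1 − 33%) = 3.2294%.
WACC = 0.5558 × 16.9000% + 0.4442 × 3.2294% = 10.8278%.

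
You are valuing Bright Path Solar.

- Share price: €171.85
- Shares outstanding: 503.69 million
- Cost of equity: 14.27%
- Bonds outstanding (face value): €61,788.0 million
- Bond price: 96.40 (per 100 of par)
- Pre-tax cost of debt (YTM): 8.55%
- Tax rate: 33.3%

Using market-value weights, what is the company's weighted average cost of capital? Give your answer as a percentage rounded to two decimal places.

Market value of equity E = 171.85 × 503.69m = 86559.1265m. Market value of debt D = 61788m × 96.4/100 = 59563.632m.
Total capital V = 86559.1265 + 59563.632 = 146122.7585.
Equity: weight = 86559.1265/146122.7585 = 0.5924; cost = 14.27%.
Bonds outstanding: weight = 59563.632/146122.7585 = 0.4076; after-tax cost = 8.55% × (1 − 33.3%) = 5.7029%.
WACC = 0.5924 × 14.2700% + 0.4076 × 5.7029% = 10.7778%.

10.78%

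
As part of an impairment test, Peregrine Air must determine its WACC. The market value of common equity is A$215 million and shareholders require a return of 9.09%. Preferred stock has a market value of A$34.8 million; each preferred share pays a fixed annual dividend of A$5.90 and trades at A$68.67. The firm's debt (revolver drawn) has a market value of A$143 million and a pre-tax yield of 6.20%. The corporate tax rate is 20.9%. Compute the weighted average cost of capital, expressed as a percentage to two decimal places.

Cost of preferred: Rp = 5.9 / 68.67 = 8.5918%.
Total capital V = 215 + 34.8 + 143 = 392.8.
Equity: weight = 215/392.8 = 0.5474; cost = 9.09%.
Preferred: weight = 34.8/392.8 = 0.0886; cost = 8.5918%.
Revolver drawn: weight = 143/392.8 = 0.3641; after-tax cost = 6.2% × (1 − 20.9%) = 4.9042%.
WACC = 0.5474 × 9.0900% + 0.0886 × 8.5918% + 0.3641 × 4.9042% = 7.5220%.

7.52%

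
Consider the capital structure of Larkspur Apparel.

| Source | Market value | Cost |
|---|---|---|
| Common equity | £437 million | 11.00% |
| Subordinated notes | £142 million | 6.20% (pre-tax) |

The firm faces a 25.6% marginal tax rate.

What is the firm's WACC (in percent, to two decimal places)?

Total capital V = 437 + 142 = 579.
Equity: weight = 437/579 = 0.7547; cost = 11%.
Subordinated notes: weight = 142/579 = 0.2453; after-tax cost = 6.2% × (1 − 25.6%) = 4.6128%.
WACC = 0.7547 × 11.0000% + 0.2453 × 4.6128% = 9.4335%.

9.43%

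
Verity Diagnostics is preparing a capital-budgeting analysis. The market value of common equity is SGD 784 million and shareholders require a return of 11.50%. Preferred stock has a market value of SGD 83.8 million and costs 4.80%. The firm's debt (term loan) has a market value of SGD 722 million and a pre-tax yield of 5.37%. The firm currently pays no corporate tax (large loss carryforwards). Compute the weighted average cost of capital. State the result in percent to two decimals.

Total capital V = 784 + 83.8 + 722 = 1589.8.
Equity: weight = 784/1589.8 = 0.4931; cost = 11.5%.
Preferred: weight = 83.8/1589.8 = 0.0527; cost = 4.8%.
Term loan: weight = 722/1589.8 = 0.4541; after-tax cost = 5.37% × (1 − 0%) = 5.3700%.
WACC = 0.4931 × 11.5000% + 0.0527 × 4.8000% + 0.4541 × 5.3700% = 8.3629%.

8.36%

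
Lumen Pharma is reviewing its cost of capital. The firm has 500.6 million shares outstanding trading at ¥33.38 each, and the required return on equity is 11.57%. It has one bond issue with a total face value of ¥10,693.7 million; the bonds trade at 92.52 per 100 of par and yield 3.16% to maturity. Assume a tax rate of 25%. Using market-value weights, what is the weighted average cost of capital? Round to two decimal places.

8.15%

Market value of equity E = 33.38 × 500.6m = 16710.028m. Market value of debt D = 10693.7m × 92.52/100 = 9893.81124m.
Total capital V = 16710.028 + 9893.81124 = 26603.83924.
Equity: weight = 16710.028/26603.83924 = 0.6281; cost = 11.57%.
Bonds outstanding: weight = 9893.81124/26603.83924 = 0.3719; after-tax cost = 3.16% × (1 − 25%) = 2.3700%.
WACC = 0.6281 × 11.5700% + 0.3719 × 2.3700% = 8.1486%.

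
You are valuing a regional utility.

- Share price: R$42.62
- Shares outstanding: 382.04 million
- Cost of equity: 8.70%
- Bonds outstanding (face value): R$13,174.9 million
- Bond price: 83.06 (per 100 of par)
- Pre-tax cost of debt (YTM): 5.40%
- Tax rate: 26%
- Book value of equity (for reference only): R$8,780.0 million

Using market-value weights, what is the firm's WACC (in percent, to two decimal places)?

6.81%

Market value of equity E = 42.62 × 382.04m = 16282.5448m. Market value of debt D = 13174.9m × 83.06/100 = 10943.07194m.
Total capital V = 16282.5448 + 10943.07194 = 27225.61674.
Equity: weight = 16282.5448/27225.61674 = 0.5981; cost = 8.7%.
Bonds outstanding: weight = 10943.07194/27225.61674 = 0.4019; after-tax cost = 5.4% × (1 − 26%) = 3.9960%.
WACC = 0.5981 × 8.7000% + 0.4019 × 3.9960% = 6.8093%.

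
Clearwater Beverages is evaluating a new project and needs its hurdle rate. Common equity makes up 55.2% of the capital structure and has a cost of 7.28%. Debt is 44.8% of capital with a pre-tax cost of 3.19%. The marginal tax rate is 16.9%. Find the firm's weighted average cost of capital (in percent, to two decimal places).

After-tax cost of debt = 3.19% × (1 − 16.9%) = 2.6509%.
WACC = 0.552 × 7.2800% + 0.448 × 2.6509% = 5.2062%.

5.21%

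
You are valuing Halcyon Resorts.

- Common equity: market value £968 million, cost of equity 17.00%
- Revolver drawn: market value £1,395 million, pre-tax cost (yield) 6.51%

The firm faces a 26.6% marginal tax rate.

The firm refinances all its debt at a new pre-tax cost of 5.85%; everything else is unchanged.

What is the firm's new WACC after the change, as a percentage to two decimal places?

After the change:
Total capital V = 968 + 1395 = 2363.
Equity: weight = 968/2363 = 0.4096; cost = 17%.
Revolver drawn: weight = 1395/2363 = 0.5904; after-tax cost = 5.85% × (1 − 26.6%) = 4.2939%.
WACC = 0.4096 × 17.0000% + 0.5904 × 4.2939% = 9.4989%.

9.50%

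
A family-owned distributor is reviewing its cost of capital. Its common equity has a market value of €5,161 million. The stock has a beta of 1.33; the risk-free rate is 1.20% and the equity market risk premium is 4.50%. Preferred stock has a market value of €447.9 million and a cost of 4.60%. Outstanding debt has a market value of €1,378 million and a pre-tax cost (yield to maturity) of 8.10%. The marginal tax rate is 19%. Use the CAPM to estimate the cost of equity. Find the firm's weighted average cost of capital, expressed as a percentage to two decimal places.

Cost of equity via CAPM: Re = 1.2% + 1.33 × 4.5% = 7.1850%.
Total capital V = 5161 + 447.9 + 1378 = 6986.9.
Equity: weight = 5161/6986.9 = 0.7387; cost = 7.185%.
Preferred: weight = 447.9/6986.9 = 0.0641; cost = 4.6%.
Debt: weight = 1378/6986.9 = 0.1972; after-tax cost = 8.1% × (1 − 19%) = 6.5610%.
WACC = 0.7387 × 7.1850% + 0.0641 × 4.6000% + 0.1972 × 6.5610% = 6.8962%.

6.90%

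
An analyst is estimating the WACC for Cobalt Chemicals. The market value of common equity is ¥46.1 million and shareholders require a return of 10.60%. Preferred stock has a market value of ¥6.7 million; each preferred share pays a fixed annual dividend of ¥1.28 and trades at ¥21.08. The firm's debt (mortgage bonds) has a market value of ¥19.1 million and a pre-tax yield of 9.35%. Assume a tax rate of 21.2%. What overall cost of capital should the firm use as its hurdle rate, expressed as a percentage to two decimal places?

Cost of preferred: Rp = 1.28 / 21.08 = 6.0721%.
Total capital V = 46.1 + 6.7 + 19.1 = 71.9.
Equity: weight = 46.1/71.9 = 0.6412; cost = 10.6%.
Preferred: weight = 6.7/71.9 = 0.0932; cost = 6.0721%.
Mortgage bonds: weight = 19.1/71.9 = 0.2656; after-tax cost = 9.35% × (1 − 21.2%) = 7.3678%.
WACC = 0.6412 × 10.6000% + 0.0932 × 6.0721% + 0.2656 × 7.3678% = 9.3194%.

9.32%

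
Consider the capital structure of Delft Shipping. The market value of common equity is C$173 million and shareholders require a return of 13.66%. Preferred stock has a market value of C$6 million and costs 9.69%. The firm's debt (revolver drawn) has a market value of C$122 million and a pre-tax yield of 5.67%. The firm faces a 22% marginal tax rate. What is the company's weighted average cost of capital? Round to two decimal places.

9.84%

Total capital V = 173 + 6 + 122 = 301.
Equity: weight = 173/301 = 0.5748; cost = 13.66%.
Preferred: weight = 6/301 = 0.0199; cost = 9.69%.
Revolver drawn: weight = 122/301 = 0.4053; after-tax cost = 5.67% × (1 − 22%) = 4.4226%.
WACC = 0.5748 × 13.6600% + 0.0199 × 9.6900% + 0.4053 × 4.4226% = 9.8368%.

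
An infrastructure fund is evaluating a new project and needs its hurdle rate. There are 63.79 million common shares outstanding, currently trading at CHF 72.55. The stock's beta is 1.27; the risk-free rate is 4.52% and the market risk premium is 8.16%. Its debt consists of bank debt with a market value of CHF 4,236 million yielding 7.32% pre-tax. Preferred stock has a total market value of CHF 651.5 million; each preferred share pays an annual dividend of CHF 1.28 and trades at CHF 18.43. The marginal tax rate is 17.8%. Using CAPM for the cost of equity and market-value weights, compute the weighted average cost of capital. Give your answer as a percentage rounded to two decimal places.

10.39%

Cost of equity via CAPM: Re = 4.52% + 1.27 × 8.16% = 14.8832%.
Cost of preferred: Rp = 1.28 / 18.43 = 6.9452%.
Market value of equity E = 72.55 × 63.79m = 4627.9645m.
Total capital V = 4627.9645 + 651.5 + 4236 = 9515.4645.
Equity: weight = 4627.9645/9515.4645 = 0.4864; cost = 14.8832%.
Preferred: weight = 651.5/9515.4645 = 0.0685; cost = 6.9452%.
Bank debt: weight = 4236/9515.4645 = 0.4452; after-tax cost = 7.32% × (1 − 17.8%) = 6.0170%.
WACC = 0.4864 × 14.8832% + 0.0685 × 6.9452% + 0.4452 × 6.0170% = 10.3928%.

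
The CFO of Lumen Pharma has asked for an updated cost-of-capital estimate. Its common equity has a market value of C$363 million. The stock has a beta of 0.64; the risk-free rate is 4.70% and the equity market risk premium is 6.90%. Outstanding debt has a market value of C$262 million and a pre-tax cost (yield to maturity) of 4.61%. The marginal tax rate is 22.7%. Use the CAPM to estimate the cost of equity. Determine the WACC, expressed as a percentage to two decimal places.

6.79%

Cost of equity via CAPM: Re = 4.7% + 0.64 × 6.9% = 9.1160%.
Total capital V = 363 + 262 = 625.
Equity: weight = 363/625 = 0.5808; cost = 9.116%.
Debt: weight = 262/625 = 0.4192; after-tax cost = 4.61% × (1 − 22.7%) = 3.5635%.
WACC = 0.5808 × 9.1160% + 0.4192 × 3.5635% = 6.7884%.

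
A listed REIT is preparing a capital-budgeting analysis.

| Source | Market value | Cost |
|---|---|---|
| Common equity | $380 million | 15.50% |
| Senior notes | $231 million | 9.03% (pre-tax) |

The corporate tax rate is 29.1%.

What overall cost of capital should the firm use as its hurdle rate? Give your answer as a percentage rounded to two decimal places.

12.06%

Total capital V = 380 + 231 = 611.
Equity: weight = 380/611 = 0.6219; cost = 15.5%.
Senior notes: weight = 231/611 = 0.3781; after-tax cost = 9.03% × (1 − 29.1%) = 6.4023%.
WACC = 0.6219 × 15.5000% + 0.3781 × 6.4023% = 12.0604%.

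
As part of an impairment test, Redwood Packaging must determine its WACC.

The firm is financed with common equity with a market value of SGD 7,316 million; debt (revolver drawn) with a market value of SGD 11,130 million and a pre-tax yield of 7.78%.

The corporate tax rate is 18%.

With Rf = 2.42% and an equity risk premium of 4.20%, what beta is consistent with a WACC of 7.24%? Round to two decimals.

Total capital V = 7316 + 11130 = 18446.
Equity weight = 7316/18446 = 0.3966.
Revolver drawn weight = 11130/18446 = 0.6034.
Debt contribution = 0.6034 × 7.78% × (1 − 18%) = 3.8493%.
Required equity contribution = 7.24% − 3.8493% = 3.3907%  ⇒  Re = 8.5489%.
CAPM: 8.5489% = 2.42% + β × 4.2%  ⇒  β = 1.4593.

1.46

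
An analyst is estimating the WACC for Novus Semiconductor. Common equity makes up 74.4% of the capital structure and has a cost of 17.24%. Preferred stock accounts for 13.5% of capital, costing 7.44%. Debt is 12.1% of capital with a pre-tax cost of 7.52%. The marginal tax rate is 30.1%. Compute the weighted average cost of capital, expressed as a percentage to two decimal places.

After-tax cost of debt = 7.52% × (1 − 30.1%) = 5.2565%.
WACC = 0.744 × 17.2400% + 0.135 × 7.4400% + 0.121 × 5.2565% = 14.4670%.

14.47%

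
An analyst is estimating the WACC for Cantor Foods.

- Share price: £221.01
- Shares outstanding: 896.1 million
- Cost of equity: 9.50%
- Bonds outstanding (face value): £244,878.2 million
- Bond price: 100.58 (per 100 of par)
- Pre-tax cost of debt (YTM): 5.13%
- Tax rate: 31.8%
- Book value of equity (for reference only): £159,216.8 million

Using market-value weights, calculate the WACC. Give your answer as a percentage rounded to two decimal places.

6.17%

Market value of equity E = 221.01 × 896.1m = 198047.061m. Market value of debt D = 244878.2m × 100.58/100 = 246298.49356m.
Total capital V = 198047.061 + 246298.49356 = 444345.55456.
Equity: weight = 198047.061/444345.55456 = 0.4457; cost = 9.5%.
Bonds outstanding: weight = 246298.49356/444345.55456 = 0.5543; after-tax cost = 5.13% × (1 − 31.8%) = 3.4987%.
WACC = 0.4457 × 9.5000% + 0.5543 × 3.4987% = 6.1735%.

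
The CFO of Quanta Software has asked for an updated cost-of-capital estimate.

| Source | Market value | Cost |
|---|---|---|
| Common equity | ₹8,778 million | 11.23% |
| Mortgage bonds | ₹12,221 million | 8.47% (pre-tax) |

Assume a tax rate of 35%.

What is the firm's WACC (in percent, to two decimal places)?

Total capital V = 8778 + 12221 = 20999.
Equity: weight = 8778/20999 = 0.4180; cost = 11.23%.
Mortgage bonds: weight = 12221/20999 = 0.5820; after-tax cost = 8.47% × (1 − 35%) = 5.5055%.
WACC = 0.4180 × 11.2300% + 0.5820 × 5.5055% = 7.8985%.

7.90%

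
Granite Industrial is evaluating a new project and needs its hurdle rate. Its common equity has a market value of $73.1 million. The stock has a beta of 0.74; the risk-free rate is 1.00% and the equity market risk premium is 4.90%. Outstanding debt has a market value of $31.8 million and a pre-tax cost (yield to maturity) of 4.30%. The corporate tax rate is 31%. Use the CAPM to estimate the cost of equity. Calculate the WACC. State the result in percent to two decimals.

4.12%

Cost of equity via CAPM: Re = 1.0% + 0.74 × 4.9% = 4.6260%.
Total capital V = 73.1 + 31.8 = 104.9.
Equity: weight = 73.1/104.9 = 0.6969; cost = 4.626%.
Debt: weight = 31.8/104.9 = 0.3031; after-tax cost = 4.3% × (1 − 31%) = 2.9670%.
WACC = 0.6969 × 4.6260% + 0.3031 × 2.9670% = 4.1231%.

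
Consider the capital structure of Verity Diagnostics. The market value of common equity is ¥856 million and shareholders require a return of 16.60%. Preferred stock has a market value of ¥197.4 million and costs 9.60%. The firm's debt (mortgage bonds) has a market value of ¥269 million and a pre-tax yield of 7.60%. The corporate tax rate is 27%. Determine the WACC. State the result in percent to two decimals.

13.31%

Total capital V = 856 + 197.4 + 269 = 1322.4.
Equity: weight = 856/1322.4 = 0.6473; cost = 16.6%.
Preferred: weight = 197.4/1322.4 = 0.1493; cost = 9.6%.
Mortgage bonds: weight = 269/1322.4 = 0.2034; after-tax cost = 7.6% × (1 − 27%) = 5.5480%.
WACC = 0.6473 × 16.6000% + 0.1493 × 9.6000% + 0.2034 × 5.5480% = 13.3069%.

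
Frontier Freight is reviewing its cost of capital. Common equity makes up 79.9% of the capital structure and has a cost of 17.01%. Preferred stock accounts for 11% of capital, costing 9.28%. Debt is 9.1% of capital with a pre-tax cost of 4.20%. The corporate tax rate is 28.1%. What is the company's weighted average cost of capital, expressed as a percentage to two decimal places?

14.89%

After-tax cost of debt = 4.2% × (1 − 28.1%) = 3.0198%.
WACC = 0.799 × 17.0100% + 0.110 × 9.2800% + 0.091 × 3.0198% = 14.8866%.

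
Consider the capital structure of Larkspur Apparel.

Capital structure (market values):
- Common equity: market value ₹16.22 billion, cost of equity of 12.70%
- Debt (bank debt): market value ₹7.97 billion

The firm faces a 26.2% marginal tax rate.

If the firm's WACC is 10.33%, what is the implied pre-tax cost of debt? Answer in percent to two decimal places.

7.46%

Total capital V = 16.22 + 7.97 = 24.19.
Equity weight = 16.22/24.19 = 0.6705.
Bank debt weight = 7.97/24.19 = 0.3295.
Equity contribution = 0.6705 × 12.7% = 8.5157%.
Remaining for debt = 10.33% − 8.5157% = 1.8143%.
Rd × (1 − 26.2%) × 0.3295 = 1.8143%  ⇒  Rd = 7.4617%.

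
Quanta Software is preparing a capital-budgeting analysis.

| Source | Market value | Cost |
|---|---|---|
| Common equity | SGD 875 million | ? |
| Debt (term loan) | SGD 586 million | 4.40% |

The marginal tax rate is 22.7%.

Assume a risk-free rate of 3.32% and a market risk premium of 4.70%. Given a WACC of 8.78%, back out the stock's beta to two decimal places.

Total capital V = 875 + 586 = 1461.
Equity weight = 875/1461 = 0.5989.
Term loan weight = 586/1461 = 0.4011.
Debt contribution = 0.4011 × 4.4% × (1 − 22.7%) = 1.3642%.
Required equity contribution = 8.78% − 1.3642% = 7.4158%  ⇒  Re = 12.3823%.
CAPM: 12.3823% = 3.32% + β × 4.7%  ⇒  β = 1.9281.

1.93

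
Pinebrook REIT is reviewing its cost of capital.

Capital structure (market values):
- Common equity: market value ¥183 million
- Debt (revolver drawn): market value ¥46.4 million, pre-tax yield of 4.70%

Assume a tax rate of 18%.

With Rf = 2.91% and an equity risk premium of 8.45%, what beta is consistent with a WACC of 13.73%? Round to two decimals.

1.58

Total capital V = 183 + 46.4 = 229.4.
Equity weight = 183/229.4 = 0.7977.
Revolver drawn weight = 46.4/229.4 = 0.2023.
Debt contribution = 0.2023 × 4.7% × (1 − 18%) = 0.7795%.
Required equity contribution = 13.73% − 0.7795% = 12.9505%  ⇒  Re = 16.2341%.
CAPM: 16.2341% = 2.91% + β × 8.45%  ⇒  β = 1.5768.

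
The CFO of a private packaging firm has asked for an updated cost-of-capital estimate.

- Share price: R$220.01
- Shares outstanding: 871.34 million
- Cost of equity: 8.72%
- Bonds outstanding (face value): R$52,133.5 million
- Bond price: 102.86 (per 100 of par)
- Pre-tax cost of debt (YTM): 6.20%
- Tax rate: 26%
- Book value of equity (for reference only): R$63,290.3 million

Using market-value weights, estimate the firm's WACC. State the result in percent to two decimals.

Market value of equity E = 220.01 × 871.34m = 191703.5134m. Market value of debt D = 52133.5m × 102.86/100 = 53624.5181m.
Total capital V = 191703.5134 + 53624.5181 = 245328.0315.
Equity: weight = 191703.5134/245328.0315 = 0.7814; cost = 8.72%.
Bonds outstanding: weight = 53624.5181/245328.0315 = 0.2186; after-tax cost = 6.2% × (1 − 26%) = 4.5880%.
WACC = 0.7814 × 8.7200% + 0.2186 × 4.5880% = 7.8168%.

7.82%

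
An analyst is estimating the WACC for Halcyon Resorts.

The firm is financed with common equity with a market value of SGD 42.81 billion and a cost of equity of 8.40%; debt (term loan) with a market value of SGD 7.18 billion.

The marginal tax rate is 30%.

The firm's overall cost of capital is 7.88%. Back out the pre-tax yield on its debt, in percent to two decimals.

Total capital V = 42.81 + 7.18 = 49.99.
Equity weight = 42.81/49.99 = 0.8564.
Term loan weight = 7.18/49.99 = 0.1436.
Equity contribution = 0.8564 × 8.4% = 7.1935%.
Remaining for debt = 7.88% − 7.1935% = 0.6865%.
Rd × (1 − 30%) × 0.1436 = 0.6865%  ⇒  Rd = 6.8279%.

6.83%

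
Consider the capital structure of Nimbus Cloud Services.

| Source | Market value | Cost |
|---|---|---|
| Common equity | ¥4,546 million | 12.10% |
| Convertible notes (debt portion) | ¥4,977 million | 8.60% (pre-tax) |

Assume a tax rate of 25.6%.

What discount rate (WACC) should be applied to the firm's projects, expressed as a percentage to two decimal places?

9.12%

Total capital V = 4546 + 4977 = 9523.
Equity: weight = 4546/9523 = 0.4774; cost = 12.1%.
Convertible notes (debt portion): weight = 4977/9523 = 0.5226; after-tax cost = 8.6% × (1 − 25.6%) = 6.3984%.
WACC = 0.4774 × 12.1000% + 0.5226 × 6.3984% = 9.1202%.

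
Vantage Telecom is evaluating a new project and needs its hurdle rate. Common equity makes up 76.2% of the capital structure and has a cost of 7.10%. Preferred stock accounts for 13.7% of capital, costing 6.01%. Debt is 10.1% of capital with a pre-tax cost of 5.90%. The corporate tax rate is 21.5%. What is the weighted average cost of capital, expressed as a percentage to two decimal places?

6.70%

After-tax cost of debt = 5.9% × (1 − 21.5%) = 4.6315%.
WACC = 0.762 × 7.1000% + 0.137 × 6.0100% + 0.101 × 4.6315% = 6.7014%.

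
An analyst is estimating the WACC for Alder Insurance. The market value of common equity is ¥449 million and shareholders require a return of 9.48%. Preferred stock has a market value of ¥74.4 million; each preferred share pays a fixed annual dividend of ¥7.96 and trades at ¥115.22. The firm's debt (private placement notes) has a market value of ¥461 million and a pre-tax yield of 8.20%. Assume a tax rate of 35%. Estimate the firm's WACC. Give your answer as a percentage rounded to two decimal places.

7.34%

Cost of preferred: Rp = 7.96 / 115.22 = 6.9085%.
Total capital V = 449 + 74.4 + 461 = 984.4.
Equity: weight = 449/984.4 = 0.4561; cost = 9.48%.
Preferred: weight = 74.4/984.4 = 0.0756; cost = 6.9085%.
Private placement notes: weight = 461/984.4 = 0.4683; after-tax cost = 8.2% × (1 − 35%) = 5.3300%.
WACC = 0.4561 × 9.4800% + 0.0756 × 6.9085% + 0.4683 × 5.3300% = 7.3422%.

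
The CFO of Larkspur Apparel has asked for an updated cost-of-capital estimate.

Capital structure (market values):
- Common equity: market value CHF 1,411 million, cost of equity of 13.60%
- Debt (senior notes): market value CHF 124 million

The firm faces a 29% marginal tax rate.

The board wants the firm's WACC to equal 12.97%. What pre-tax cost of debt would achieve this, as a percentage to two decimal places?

8.17%

Total capital V = 1411 + 124 = 1535.
Equity weight = 1411/1535 = 0.9192.
Senior notes weight = 124/1535 = 0.0808.
Equity contribution = 0.9192 × 13.6% = 12.5014%.
Remaining for debt = 12.97% − 12.5014% = 0.4686%.
Rd × (1 − 29%) × 0.0808 = 0.4686%  ⇒  Rd = 8.1707%.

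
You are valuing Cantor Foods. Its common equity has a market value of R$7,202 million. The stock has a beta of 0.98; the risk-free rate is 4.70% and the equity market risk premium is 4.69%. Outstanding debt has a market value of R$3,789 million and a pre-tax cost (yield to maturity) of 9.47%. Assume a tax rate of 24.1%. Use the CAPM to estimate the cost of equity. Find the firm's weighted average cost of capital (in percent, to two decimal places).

8.57%

Cost of equity via CAPM: Re = 4.7% + 0.98 × 4.69% = 9.2962%.
Total capital V = 7202 + 3789 = 10991.
Equity: weight = 7202/10991 = 0.6553; cost = 9.2962%.
Debt: weight = 3789/10991 = 0.3447; after-tax cost = 9.47% × (1 − 24.1%) = 7.1877%.
WACC = 0.6553 × 9.2962% + 0.3447 × 7.1877% = 8.5693%.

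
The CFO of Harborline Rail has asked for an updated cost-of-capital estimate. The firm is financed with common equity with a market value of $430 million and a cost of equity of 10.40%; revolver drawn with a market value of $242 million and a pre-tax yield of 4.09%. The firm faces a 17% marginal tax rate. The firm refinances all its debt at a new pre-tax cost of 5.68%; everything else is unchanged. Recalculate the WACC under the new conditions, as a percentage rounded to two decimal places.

After the change:
Total capital V = 430 + 242 = 672.
Equity: weight = 430/672 = 0.6399; cost = 10.4%.
Revolver drawn: weight = 242/672 = 0.3601; after-tax cost = 5.68% × (1 − 17%) = 4.7144%.
WACC = 0.6399 × 10.4000% + 0.3601 × 4.7144% = 8.3525%.

8.35%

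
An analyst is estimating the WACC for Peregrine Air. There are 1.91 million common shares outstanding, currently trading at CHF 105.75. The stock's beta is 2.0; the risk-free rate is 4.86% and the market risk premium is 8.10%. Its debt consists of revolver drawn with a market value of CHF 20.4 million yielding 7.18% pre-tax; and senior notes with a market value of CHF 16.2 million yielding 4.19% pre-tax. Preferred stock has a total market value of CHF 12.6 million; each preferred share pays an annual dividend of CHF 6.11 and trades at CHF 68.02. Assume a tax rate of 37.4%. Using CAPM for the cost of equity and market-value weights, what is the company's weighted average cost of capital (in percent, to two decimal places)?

17.92%

Cost of equity via CAPM: Re = 4.86% + 2.0 × 8.1% = 21.0600%.
Cost of preferred: Rp = 6.11 / 68.02 = 8.9827%.
Market value of equity E = 105.75 × 1.91m = 201.9825m.
Total capital V = 201.9825 + 12.6 + 20.4 + 16.2 = 251.1825.
Equity: weight = 201.9825/251.1825 = 0.8041; cost = 21.06%.
Preferred: weight = 12.6/251.1825 = 0.0502; cost = 8.9827%.
Revolver drawn: weight = 20.4/251.1825 = 0.0812; after-tax cost = 7.18% × (1 − 37.4%) = 4.4947%.
Senior notes: weight = 16.2/251.1825 = 0.0645; after-tax cost = 4.19% × (1 − 37.4%) = 2.6229%.
WACC = 0.8041 × 21.0600% + 0.0502 × 8.9827% + 0.0812 × 4.4947% + 0.0645 × 2.6229% = 17.9197%.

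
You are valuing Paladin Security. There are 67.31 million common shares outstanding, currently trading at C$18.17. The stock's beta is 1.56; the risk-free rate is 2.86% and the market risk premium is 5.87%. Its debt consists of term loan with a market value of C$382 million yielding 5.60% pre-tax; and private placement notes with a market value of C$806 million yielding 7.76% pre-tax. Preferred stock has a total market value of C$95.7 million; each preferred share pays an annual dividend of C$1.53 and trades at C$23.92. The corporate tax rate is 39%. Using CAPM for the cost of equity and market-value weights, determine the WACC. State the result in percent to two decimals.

Cost of equity via CAPM: Re = 2.86% + 1.56 × 5.87% = 12.0172%.
Cost of preferred: Rp = 1.53 / 23.92 = 6.3963%.
Market value of equity E = 18.17 × 67.31m = 1223.0227m.
Total capital V = 1223.0227 + 95.7 + 382 + 806 = 2506.7227.
Equity: weight = 1223.0227/2506.7227 = 0.4879; cost = 12.0172%.
Preferred: weight = 95.7/2506.7227 = 0.0382; cost = 6.3963%.
Term loan: weight = 382/2506.7227 = 0.1524; after-tax cost = 5.6% × (1 − 39%) = 3.4160%.
Private placement notes: weight = 806/2506.7227 = 0.3215; after-tax cost = 7.76% × (1 − 39%) = 4.7336%.
WACC = 0.4879 × 12.0172% + 0.0382 × 6.3963% + 0.1524 × 3.4160% + 0.3215 × 4.7336% = 8.1499%.

8.15%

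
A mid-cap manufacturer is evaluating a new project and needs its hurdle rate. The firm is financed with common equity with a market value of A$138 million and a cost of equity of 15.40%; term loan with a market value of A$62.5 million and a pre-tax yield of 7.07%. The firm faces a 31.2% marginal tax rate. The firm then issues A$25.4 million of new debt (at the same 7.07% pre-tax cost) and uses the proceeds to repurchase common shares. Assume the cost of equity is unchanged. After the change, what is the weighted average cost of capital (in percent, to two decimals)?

10.78%

After the change:
Total capital V = 112.6 + 87.9 = 200.5.
Equity: weight = 112.6/200.5 = 0.5616; cost = 15.4%.
Term loan: weight = 87.9/200.5 = 0.4384; after-tax cost = 7.07% × (1 − 31.2%) = 4.8642%.
WACC = 0.5616 × 15.4000% + 0.4384 × 4.8642% = 10.7810%.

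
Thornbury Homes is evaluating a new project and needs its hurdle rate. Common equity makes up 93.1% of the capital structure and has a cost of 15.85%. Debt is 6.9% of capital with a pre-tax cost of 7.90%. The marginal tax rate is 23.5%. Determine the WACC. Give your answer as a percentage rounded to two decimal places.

After-tax cost of debt = 7.9% × (1 − 23.5%) = 6.0435%.
WACC = 0.931 × 15.8500% + 0.069 × 6.0435% = 15.1734%.

15.17%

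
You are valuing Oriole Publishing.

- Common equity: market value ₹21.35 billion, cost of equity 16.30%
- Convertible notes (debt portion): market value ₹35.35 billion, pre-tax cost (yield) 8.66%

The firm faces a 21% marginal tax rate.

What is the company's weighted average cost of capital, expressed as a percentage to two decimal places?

10.40%

Total capital V = 21.35 + 35.35 = 56.7.
Equity: weight = 21.35/56.7 = 0.3765; cost = 16.3%.
Convertible notes (debt portion): weight = 35.35/56.7 = 0.6235; after-tax cost = 8.66% × (1 − 21%) = 6.8414%.
WACC = 0.3765 × 16.3000% + 0.6235 × 6.8414% = 10.4030%.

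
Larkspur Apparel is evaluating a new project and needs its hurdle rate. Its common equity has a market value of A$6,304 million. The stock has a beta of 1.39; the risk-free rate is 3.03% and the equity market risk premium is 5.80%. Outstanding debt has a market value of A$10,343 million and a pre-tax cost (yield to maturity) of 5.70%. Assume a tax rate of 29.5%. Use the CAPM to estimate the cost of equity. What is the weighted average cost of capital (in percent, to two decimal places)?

6.70%

Cost of equity via CAPM: Re = 3.03% + 1.39 × 5.8% = 11.0920%.
Total capital V = 6304 + 10343 = 16647.
Equity: weight = 6304/16647 = 0.3787; cost = 11.092%.
Debt: weight = 10343/16647 = 0.6213; after-tax cost = 5.7% × (1 − 29.5%) = 4.0185%.
WACC = 0.3787 × 11.0920% + 0.6213 × 4.0185% = 6.6971%.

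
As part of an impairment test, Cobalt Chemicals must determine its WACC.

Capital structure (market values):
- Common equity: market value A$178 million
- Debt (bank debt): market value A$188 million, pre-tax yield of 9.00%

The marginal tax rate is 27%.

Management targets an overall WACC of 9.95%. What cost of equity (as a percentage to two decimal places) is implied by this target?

Total capital V = 178 + 188 = 366.
Equity weight = 178/366 = 0.4863.
Bank debt weight = 188/366 = 0.5137.
Debt contribution = 0.5137 × 9% × (1 − 27%) = 3.3748%.
Required equity contribution = 9.95% − 3.3748% = 6.5752%.
Re = 6.5752% / 0.4863 = 13.5199%.

13.52%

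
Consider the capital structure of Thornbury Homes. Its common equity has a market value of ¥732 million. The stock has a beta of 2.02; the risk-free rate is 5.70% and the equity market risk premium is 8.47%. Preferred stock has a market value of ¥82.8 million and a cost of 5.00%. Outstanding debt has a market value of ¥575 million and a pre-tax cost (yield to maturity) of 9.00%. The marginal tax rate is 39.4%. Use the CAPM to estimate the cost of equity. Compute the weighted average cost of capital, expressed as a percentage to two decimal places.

14.57%

Cost of equity via CAPM: Re = 5.7% + 2.02 × 8.47% = 22.8094%.
Total capital V = 732 + 82.8 + 575 = 1389.8.
Equity: weight = 732/1389.8 = 0.5267; cost = 22.8094%.
Preferred: weight = 82.8/1389.8 = 0.0596; cost = 5%.
Debt: weight = 575/1389.8 = 0.4137; after-tax cost = 9% × (1 − 39.4%) = 5.4540%.
WACC = 0.5267 × 22.8094% + 0.0596 × 5.0000% + 0.4137 × 5.4540% = 14.5679%.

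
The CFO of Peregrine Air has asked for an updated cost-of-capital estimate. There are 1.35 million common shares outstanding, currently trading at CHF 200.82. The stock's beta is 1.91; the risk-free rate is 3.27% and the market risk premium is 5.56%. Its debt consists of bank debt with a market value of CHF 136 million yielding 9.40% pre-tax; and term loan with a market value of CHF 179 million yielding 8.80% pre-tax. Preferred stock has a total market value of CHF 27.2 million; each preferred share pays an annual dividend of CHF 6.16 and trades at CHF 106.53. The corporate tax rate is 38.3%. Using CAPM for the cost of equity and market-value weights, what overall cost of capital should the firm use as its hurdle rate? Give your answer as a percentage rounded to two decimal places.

Cost of equity via CAPM: Re = 3.27% + 1.91 × 5.56% = 13.8896%.
Cost of preferred: Rp = 6.16 / 106.53 = 5.7824%.
Market value of equity E = 200.82 × 1.35m = 271.107m.
Total capital V = 271.107 + 27.2 + 136 + 179 = 613.307.
Equity: weight = 271.107/613.307 = 0.4420; cost = 13.8896%.
Preferred: weight = 27.2/613.307 = 0.0443; cost = 5.7824%.
Bank debt: weight = 136/613.307 = 0.2217; after-tax cost = 9.4% × (1 − 38.3%) = 5.7998%.
Term loan: weight = 179/613.307 = 0.2919; after-tax cost = 8.8% × (1 − 38.3%) = 5.4296%.
WACC = 0.4420 × 13.8896% + 0.0443 × 5.7824% + 0.2217 × 5.7998% + 0.2919 × 5.4296% = 9.2670%.

9.27%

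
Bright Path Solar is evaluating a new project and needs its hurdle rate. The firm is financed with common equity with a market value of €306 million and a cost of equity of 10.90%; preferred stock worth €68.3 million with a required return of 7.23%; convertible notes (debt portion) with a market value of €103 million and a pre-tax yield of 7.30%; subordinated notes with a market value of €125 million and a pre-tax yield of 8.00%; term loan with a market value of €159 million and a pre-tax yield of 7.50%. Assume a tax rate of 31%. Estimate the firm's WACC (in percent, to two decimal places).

Total capital V = 306 + 68.3 + 103 + 125 + 159 = 761.3.
Equity: weight = 306/761.3 = 0.4019; cost = 10.9%.
Preferred: weight = 68.3/761.3 = 0.0897; cost = 7.23%.
Convertible notes (debt portion): weight = 103/761.3 = 0.1353; after-tax cost = 7.3% × (1 − 31%) = 5.0370%.
Subordinated notes: weight = 125/761.3 = 0.1642; after-tax cost = 8% × (1 − 31%) = 5.5200%.
Term loan: weight = 159/761.3 = 0.2089; after-tax cost = 7.5% × (1 − 31%) = 5.1750%.
WACC = 0.4019 × 10.9000% + 0.0897 × 7.2300% + 0.1353 × 5.0370% + 0.1642 × 5.5200% + 0.2089 × 5.1750% = 7.6985%.

7.70%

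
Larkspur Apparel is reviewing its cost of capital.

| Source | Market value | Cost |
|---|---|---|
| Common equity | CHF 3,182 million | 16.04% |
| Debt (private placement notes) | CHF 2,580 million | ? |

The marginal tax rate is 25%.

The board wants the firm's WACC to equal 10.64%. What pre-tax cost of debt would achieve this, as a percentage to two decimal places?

5.31%

Total capital V = 3182 + 2580 = 5762.
Equity weight = 3182/5762 = 0.5522.
Private placement notes weight = 2580/5762 = 0.4478.
Equity contribution = 0.5522 × 16.04% = 8.8579%.
Remaining for debt = 10.64% − 8.8579% = 1.7821%.
Rd × (1 − 25%) × 0.4478 = 1.7821%  ⇒  Rd = 5.3067%.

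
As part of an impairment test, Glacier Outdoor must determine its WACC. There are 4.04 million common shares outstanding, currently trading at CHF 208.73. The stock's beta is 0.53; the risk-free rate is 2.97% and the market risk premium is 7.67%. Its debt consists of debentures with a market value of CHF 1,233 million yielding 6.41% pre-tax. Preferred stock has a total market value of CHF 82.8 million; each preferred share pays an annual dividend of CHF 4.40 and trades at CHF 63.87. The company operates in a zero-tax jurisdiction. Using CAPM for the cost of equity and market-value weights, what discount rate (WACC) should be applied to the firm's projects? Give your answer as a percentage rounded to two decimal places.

6.67%

Cost of equity via CAPM: Re = 2.97% + 0.53 × 7.67% = 7.0351%.
Cost of preferred: Rp = 4.4 / 63.87 = 6.8890%.
Market value of equity E = 208.73 × 4.04m = 843.2692m.
Total capital V = 843.2692 + 82.8 + 1233 = 2159.0692.
Equity: weight = 843.2692/2159.0692 = 0.3906; cost = 7.0351%.
Preferred: weight = 82.8/2159.0692 = 0.0383; cost = 6.889%.
Debentures: weight = 1233/2159.0692 = 0.5711; after-tax cost = 6.41% × (1 − 0%) = 6.4100%.
WACC = 0.3906 × 7.0351% + 0.0383 × 6.8890% + 0.5711 × 6.4100% = 6.6725%.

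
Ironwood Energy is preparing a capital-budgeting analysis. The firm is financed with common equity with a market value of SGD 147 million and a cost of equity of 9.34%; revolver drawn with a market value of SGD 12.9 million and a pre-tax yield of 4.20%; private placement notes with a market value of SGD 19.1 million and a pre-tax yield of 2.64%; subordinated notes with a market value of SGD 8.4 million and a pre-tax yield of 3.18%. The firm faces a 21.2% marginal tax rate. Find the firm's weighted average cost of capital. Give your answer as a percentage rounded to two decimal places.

Total capital V = 147 + 12.9 + 19.1 + 8.4 = 187.4.
Equity: weight = 147/187.4 = 0.7844; cost = 9.34%.
Revolver drawn: weight = 12.9/187.4 = 0.0688; after-tax cost = 4.2% × (1 − 21.2%) = 3.3096%.
Private placement notes: weight = 19.1/187.4 = 0.1019; after-tax cost = 2.64% × (1 − 21.2%) = 2.0803%.
Subordinated notes: weight = 8.4/187.4 = 0.0448; after-tax cost = 3.18% × (1 − 21.2%) = 2.5058%.
WACC = 0.7844 × 9.3400% + 0.0688 × 3.3096% + 0.1019 × 2.0803% + 0.0448 × 2.5058% = 7.8786%.

7.88%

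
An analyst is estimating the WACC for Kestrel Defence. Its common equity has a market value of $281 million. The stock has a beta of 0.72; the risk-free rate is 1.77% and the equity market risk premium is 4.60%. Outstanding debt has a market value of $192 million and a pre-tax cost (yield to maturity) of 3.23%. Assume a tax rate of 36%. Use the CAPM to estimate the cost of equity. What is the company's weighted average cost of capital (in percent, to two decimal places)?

Cost of equity via CAPM: Re = 1.77% + 0.72 × 4.6% = 5.0820%.
Total capital V = 281 + 192 = 473.
Equity: weight = 281/473 = 0.5941; cost = 5.082%.
Debt: weight = 192/473 = 0.4059; after-tax cost = 3.23% × (1 − 36%) = 2.0672%.
WACC = 0.5941 × 5.0820% + 0.4059 × 2.0672% = 3.8582%.

3.86%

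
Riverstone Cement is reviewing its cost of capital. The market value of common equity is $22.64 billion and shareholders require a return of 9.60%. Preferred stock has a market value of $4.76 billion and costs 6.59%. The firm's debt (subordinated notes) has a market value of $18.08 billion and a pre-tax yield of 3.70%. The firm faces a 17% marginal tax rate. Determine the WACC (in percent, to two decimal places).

Total capital V = 22.64 + 4.76 + 18.08 = 45.48.
Equity: weight = 22.64/45.48 = 0.4978; cost = 9.6%.
Preferred: weight = 4.76/45.48 = 0.1047; cost = 6.59%.
Subordinated notes: weight = 18.08/45.48 = 0.3975; after-tax cost = 3.7% × (1 − 17%) = 3.0710%.
WACC = 0.4978 × 9.6000% + 0.1047 × 6.5900% + 0.3975 × 3.0710% = 6.6894%.

6.69%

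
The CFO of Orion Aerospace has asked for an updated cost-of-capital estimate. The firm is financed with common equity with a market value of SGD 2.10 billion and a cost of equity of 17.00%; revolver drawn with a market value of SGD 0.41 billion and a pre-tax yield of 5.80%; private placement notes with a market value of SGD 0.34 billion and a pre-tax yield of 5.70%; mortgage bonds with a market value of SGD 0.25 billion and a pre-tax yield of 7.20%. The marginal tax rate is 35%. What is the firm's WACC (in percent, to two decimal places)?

12.80%

Total capital V = 2.1 + 0.41 + 0.34 + 0.25 = 3.1.
Equity: weight = 2.1/3.1 = 0.6774; cost = 17%.
Revolver drawn: weight = 0.41/3.1 = 0.1323; after-tax cost = 5.8% × (1 − 35%) = 3.7700%.
Private placement notes: weight = 0.34/3.1 = 0.1097; after-tax cost = 5.7% × (1 − 35%) = 3.7050%.
Mortgage bonds: weight = 0.25/3.1 = 0.0806; after-tax cost = 7.2% × (1 − 35%) = 4.6800%.
WACC = 0.6774 × 17.0000% + 0.1323 × 3.7700% + 0.1097 × 3.7050% + 0.0806 × 4.6800% = 12.7985%.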